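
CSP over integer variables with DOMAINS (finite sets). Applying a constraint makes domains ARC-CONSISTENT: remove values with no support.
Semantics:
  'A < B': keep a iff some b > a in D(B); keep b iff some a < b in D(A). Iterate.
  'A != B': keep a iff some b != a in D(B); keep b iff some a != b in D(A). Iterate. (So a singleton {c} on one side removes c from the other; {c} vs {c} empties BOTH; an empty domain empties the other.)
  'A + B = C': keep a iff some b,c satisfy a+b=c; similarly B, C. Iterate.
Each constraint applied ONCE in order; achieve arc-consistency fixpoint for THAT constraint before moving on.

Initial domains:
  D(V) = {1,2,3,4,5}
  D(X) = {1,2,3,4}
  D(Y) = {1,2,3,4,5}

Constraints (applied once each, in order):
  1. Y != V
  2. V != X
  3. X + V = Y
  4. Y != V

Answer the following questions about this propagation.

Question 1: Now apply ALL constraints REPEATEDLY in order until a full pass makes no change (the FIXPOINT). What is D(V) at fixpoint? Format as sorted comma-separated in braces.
pass 0 (initial): D(V)={1,2,3,4,5}
pass 1: V {1,2,3,4,5}->{1,2,3,4}; Y {1,2,3,4,5}->{2,3,4,5}
pass 2: no change
Fixpoint after 2 passes: D(V) = {1,2,3,4}

Answer: {1,2,3,4}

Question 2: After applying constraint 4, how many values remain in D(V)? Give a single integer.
Constraint 1 (Y != V) on D(Y)={1,2,3,4,5} D(V)={1,2,3,4,5}: no change
Constraint 2 (V != X) on D(V)={1,2,3,4,5} D(X)={1,2,3,4}: no change
Constraint 3 (X + V = Y) on D(X)={1,2,3,4} D(V)={1,2,3,4,5} D(Y)={1,2,3,4,5}: V {1,2,3,4,5}->{1,2,3,4}; Y {1,2,3,4,5}->{2,3,4,5}
Constraint 4 (Y != V) on D(Y)={2,3,4,5} D(V)={1,2,3,4}: no change
So after constraint 4: D(V)={1,2,3,4}, size = 4

Answer: 4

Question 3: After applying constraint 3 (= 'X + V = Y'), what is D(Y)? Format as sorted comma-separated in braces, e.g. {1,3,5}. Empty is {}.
Answer: {2,3,4,5}

Derivation:
Constraint 1 (Y != V) on D(Y)={1,2,3,4,5} D(V)={1,2,3,4,5}: no change
Constraint 2 (V != X) on D(V)={1,2,3,4,5} D(X)={1,2,3,4}: no change
Constraint 3 (X + V = Y) on D(X)={1,2,3,4} D(V)={1,2,3,4,5} D(Y)={1,2,3,4,5}: V {1,2,3,4,5}->{1,2,3,4}; Y {1,2,3,4,5}->{2,3,4,5}
So after constraint 3: D(Y) = {2,3,4,5}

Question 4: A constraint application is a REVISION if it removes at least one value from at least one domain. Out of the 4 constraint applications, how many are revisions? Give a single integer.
Answer: 1

Derivation:
Constraint 1 (Y != V) on D(Y)={1,2,3,4,5} D(V)={1,2,3,4,5}: no change => not a revision
Constraint 2 (V != X) on D(V)={1,2,3,4,5} D(X)={1,2,3,4}: no change => not a revision
Constraint 3 (X + V = Y) on D(X)={1,2,3,4} D(V)={1,2,3,4,5} D(Y)={1,2,3,4,5}: V {1,2,3,4,5}->{1,2,3,4}; Y {1,2,3,4,5}->{2,3,4,5} => REVISION
Constraint 4 (Y != V) on D(Y)={2,3,4,5} D(V)={1,2,3,4}: no change => not a revision
Total revisions = 1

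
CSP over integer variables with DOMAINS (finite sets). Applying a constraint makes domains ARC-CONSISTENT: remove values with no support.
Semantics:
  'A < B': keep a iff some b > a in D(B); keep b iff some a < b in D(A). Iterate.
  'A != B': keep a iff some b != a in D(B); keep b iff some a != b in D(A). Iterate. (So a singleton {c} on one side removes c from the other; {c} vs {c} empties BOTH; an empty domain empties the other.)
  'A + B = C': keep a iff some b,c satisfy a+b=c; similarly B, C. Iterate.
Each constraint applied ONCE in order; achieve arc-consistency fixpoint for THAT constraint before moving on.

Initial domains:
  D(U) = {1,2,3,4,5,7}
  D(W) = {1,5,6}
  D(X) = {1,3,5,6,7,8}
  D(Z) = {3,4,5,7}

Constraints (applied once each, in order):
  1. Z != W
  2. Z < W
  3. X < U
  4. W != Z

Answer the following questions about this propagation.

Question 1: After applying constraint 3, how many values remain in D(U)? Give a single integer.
Constraint 1 (Z != W) on D(Z)={3,4,5,7} D(W)={1,5,6}: no change
Constraint 2 (Z < W) on D(Z)={3,4,5,7} D(W)={1,5,6}: Z {3,4,5,7}->{3,4,5}; W {1,5,6}->{5,6}
Constraint 3 (X < U) on D(X)={1,3,5,6,7,8} D(U)={1,2,3,4,5,7}: X {1,3,5,6,7,8}->{1,3,5,6}; U {1,2,3,4,5,7}->{2,3,4,5,7}
So after constraint 3: D(U)={2,3,4,5,7}, size = 5

Answer: 5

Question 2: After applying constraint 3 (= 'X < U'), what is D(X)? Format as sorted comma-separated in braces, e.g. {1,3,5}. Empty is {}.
Answer: {1,3,5,6}

Derivation:
Constraint 1 (Z != W) on D(Z)={3,4,5,7} D(W)={1,5,6}: no change
Constraint 2 (Z < W) on D(Z)={3,4,5,7} D(W)={1,5,6}: Z {3,4,5,7}->{3,4,5}; W {1,5,6}->{5,6}
Constraint 3 (X < U) on D(X)={1,3,5,6,7,8} D(U)={1,2,3,4,5,7}: X {1,3,5,6,7,8}->{1,3,5,6}; U {1,2,3,4,5,7}->{2,3,4,5,7}
So after constraint 3: D(X) = {1,3,5,6}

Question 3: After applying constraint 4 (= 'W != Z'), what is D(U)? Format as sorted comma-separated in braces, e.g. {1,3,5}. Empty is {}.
Answer: {2,3,4,5,7}

Derivation:
Constraint 1 (Z != W) on D(Z)={3,4,5,7} D(W)={1,5,6}: no change
Constraint 2 (Z < W) on D(Z)={3,4,5,7} D(W)={1,5,6}: Z {3,4,5,7}->{3,4,5}; W {1,5,6}->{5,6}
Constraint 3 (X < U) on D(X)={1,3,5,6,7,8} D(U)={1,2,3,4,5,7}: X {1,3,5,6,7,8}->{1,3,5,6}; U {1,2,3,4,5,7}->{2,3,4,5,7}
Constraint 4 (W != Z) on D(W)={5,6} D(Z)={3,4,5}: no change
So after constraint 4: D(U) = {2,3,4,5,7}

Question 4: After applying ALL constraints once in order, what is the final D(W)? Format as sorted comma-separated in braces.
Answer: {5,6}

Derivation:
Constraint 1 (Z != W) on D(Z)={3,4,5,7} D(W)={1,5,6}: no change
Constraint 2 (Z < W) on D(Z)={3,4,5,7} D(W)={1,5,6}: Z {3,4,5,7}->{3,4,5}; W {1,5,6}->{5,6}
Constraint 3 (X < U) on D(X)={1,3,5,6,7,8} D(U)={1,2,3,4,5,7}: X {1,3,5,6,7,8}->{1,3,5,6}; U {1,2,3,4,5,7}->{2,3,4,5,7}
Constraint 4 (W != Z) on D(W)={5,6} D(Z)={3,4,5}: no change
So after all 4 constraints: D(W) = {5,6}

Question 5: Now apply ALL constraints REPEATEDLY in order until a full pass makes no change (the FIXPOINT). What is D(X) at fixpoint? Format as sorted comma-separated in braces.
pass 0 (initial): D(X)={1,3,5,6,7,8}
pass 1: U {1,2,3,4,5,7}->{2,3,4,5,7}; W {1,5,6}->{5,6}; X {1,3,5,6,7,8}->{1,3,5,6}; Z {3,4,5,7}->{3,4,5}
pass 2: no change
Fixpoint after 2 passes: D(X) = {1,3,5,6}

Answer: {1,3,5,6}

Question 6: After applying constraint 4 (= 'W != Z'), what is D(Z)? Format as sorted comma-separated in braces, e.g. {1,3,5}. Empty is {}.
Constraint 1 (Z != W) on D(Z)={3,4,5,7} D(W)={1,5,6}: no change
Constraint 2 (Z < W) on D(Z)={3,4,5,7} D(W)={1,5,6}: Z {3,4,5,7}->{3,4,5}; W {1,5,6}->{5,6}
Constraint 3 (X < U) on D(X)={1,3,5,6,7,8} D(U)={1,2,3,4,5,7}: X {1,3,5,6,7,8}->{1,3,5,6}; U {1,2,3,4,5,7}->{2,3,4,5,7}
Constraint 4 (W != Z) on D(W)={5,6} D(Z)={3,4,5}: no change
So after constraint 4: D(Z) = {3,4,5}

Answer: {3,4,5}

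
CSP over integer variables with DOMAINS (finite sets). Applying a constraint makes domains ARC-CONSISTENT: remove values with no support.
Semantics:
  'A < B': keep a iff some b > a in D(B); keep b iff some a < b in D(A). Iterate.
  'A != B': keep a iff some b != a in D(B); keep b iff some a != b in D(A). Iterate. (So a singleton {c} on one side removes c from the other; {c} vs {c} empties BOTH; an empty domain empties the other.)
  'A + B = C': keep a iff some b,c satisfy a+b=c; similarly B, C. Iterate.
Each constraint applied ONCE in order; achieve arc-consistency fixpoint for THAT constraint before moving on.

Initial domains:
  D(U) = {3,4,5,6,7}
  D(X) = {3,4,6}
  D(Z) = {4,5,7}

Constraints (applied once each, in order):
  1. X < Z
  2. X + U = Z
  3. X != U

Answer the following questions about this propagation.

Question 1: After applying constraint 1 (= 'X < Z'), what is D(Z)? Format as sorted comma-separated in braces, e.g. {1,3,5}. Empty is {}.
Answer: {4,5,7}

Derivation:
Constraint 1 (X < Z) on D(X)={3,4,6} D(Z)={4,5,7}: no change
So after constraint 1: D(Z) = {4,5,7}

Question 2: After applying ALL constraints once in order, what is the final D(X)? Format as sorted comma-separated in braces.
Answer: {3,4}

Derivation:
Constraint 1 (X < Z) on D(X)={3,4,6} D(Z)={4,5,7}: no change
Constraint 2 (X + U = Z) on D(X)={3,4,6} D(U)={3,4,5,6,7} D(Z)={4,5,7}: X {3,4,6}->{3,4}; U {3,4,5,6,7}->{3,4}; Z {4,5,7}->{7}
Constraint 3 (X != U) on D(X)={3,4} D(U)={3,4}: no change
So after all 3 constraints: D(X) = {3,4}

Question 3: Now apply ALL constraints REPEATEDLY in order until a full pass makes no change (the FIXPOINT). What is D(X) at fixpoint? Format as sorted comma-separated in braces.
pass 0 (initial): D(X)={3,4,6}
pass 1: U {3,4,5,6,7}->{3,4}; X {3,4,6}->{3,4}; Z {4,5,7}->{7}
pass 2: no change
Fixpoint after 2 passes: D(X) = {3,4}

Answer: {3,4}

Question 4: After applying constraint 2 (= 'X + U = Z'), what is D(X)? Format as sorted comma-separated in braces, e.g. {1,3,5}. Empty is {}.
Constraint 1 (X < Z) on D(X)={3,4,6} D(Z)={4,5,7}: no change
Constraint 2 (X + U = Z) on D(X)={3,4,6} D(U)={3,4,5,6,7} D(Z)={4,5,7}: X {3,4,6}->{3,4}; U {3,4,5,6,7}->{3,4}; Z {4,5,7}->{7}
So after constraint 2: D(X) = {3,4}

Answer: {3,4}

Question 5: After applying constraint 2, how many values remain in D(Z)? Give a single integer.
Constraint 1 (X < Z) on D(X)={3,4,6} D(Z)={4,5,7}: no change
Constraint 2 (X + U = Z) on D(X)={3,4,6} D(U)={3,4,5,6,7} D(Z)={4,5,7}: X {3,4,6}->{3,4}; U {3,4,5,6,7}->{3,4}; Z {4,5,7}->{7}
So after constraint 2: D(Z)={7}, size = 1

Answer: 1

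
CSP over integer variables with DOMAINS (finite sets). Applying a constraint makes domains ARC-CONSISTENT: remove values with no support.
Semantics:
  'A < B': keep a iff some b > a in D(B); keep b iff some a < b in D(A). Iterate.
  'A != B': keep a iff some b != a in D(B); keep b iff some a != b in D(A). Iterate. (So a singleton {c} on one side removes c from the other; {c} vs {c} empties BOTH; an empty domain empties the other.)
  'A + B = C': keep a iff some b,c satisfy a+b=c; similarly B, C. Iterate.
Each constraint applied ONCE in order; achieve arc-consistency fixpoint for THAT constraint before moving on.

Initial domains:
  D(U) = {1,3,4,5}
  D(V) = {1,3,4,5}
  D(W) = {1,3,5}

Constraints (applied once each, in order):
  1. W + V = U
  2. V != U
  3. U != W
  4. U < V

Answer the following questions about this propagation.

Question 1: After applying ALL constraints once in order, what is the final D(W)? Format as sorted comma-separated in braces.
Constraint 1 (W + V = U) on D(W)={1,3,5} D(V)={1,3,4,5} D(U)={1,3,4,5}: W {1,3,5}->{1,3}; V {1,3,4,5}->{1,3,4}; U {1,3,4,5}->{4,5}
Constraint 2 (V != U) on D(V)={1,3,4} D(U)={4,5}: no change
Constraint 3 (U != W) on D(U)={4,5} D(W)={1,3}: no change
Constraint 4 (U < V) on D(U)={4,5} D(V)={1,3,4}: U {4,5}->{}; V {1,3,4}->{}
So after all 4 constraints: D(W) = {1,3}

Answer: {1,3}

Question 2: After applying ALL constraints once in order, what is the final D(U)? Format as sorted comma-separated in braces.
Constraint 1 (W + V = U) on D(W)={1,3,5} D(V)={1,3,4,5} D(U)={1,3,4,5}: W {1,3,5}->{1,3}; V {1,3,4,5}->{1,3,4}; U {1,3,4,5}->{4,5}
Constraint 2 (V != U) on D(V)={1,3,4} D(U)={4,5}: no change
Constraint 3 (U != W) on D(U)={4,5} D(W)={1,3}: no change
Constraint 4 (U < V) on D(U)={4,5} D(V)={1,3,4}: U {4,5}->{}; V {1,3,4}->{}
So after all 4 constraints: D(U) = {}

Answer: {}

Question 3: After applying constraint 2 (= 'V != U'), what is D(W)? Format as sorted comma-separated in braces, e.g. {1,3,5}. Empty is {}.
Constraint 1 (W + V = U) on D(W)={1,3,5} D(V)={1,3,4,5} D(U)={1,3,4,5}: W {1,3,5}->{1,3}; V {1,3,4,5}->{1,3,4}; U {1,3,4,5}->{4,5}
Constraint 2 (V != U) on D(V)={1,3,4} D(U)={4,5}: no change
So after constraint 2: D(W) = {1,3}

Answer: {1,3}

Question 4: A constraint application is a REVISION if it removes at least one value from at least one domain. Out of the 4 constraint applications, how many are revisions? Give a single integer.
Constraint 1 (W + V = U) on D(W)={1,3,5} D(V)={1,3,4,5} D(U)={1,3,4,5}: W {1,3,5}->{1,3}; V {1,3,4,5}->{1,3,4}; U {1,3,4,5}->{4,5} => REVISION
Constraint 2 (V != U) on D(V)={1,3,4} D(U)={4,5}: no change => not a revision
Constraint 3 (U != W) on D(U)={4,5} D(W)={1,3}: no change => not a revision
Constraint 4 (U < V) on D(U)={4,5} D(V)={1,3,4}: U {4,5}->{}; V {1,3,4}->{} => REVISION
Total revisions = 2

Answer: 2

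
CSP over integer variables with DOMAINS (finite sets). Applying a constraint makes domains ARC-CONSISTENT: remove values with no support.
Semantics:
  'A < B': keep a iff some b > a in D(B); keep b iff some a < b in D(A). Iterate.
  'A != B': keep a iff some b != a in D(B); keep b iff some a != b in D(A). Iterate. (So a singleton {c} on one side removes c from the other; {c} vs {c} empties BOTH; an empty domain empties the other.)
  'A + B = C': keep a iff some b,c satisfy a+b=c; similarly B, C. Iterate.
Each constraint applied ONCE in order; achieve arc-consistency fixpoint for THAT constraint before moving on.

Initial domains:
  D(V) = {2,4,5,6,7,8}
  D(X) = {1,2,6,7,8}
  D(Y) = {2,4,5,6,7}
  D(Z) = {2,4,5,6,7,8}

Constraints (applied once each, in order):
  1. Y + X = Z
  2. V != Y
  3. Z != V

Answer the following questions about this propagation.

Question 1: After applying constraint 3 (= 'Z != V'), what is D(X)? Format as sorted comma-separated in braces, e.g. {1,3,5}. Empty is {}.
Answer: {1,2,6}

Derivation:
Constraint 1 (Y + X = Z) on D(Y)={2,4,5,6,7} D(X)={1,2,6,7,8} D(Z)={2,4,5,6,7,8}: X {1,2,6,7,8}->{1,2,6}; Z {2,4,5,6,7,8}->{4,5,6,7,8}
Constraint 2 (V != Y) on D(V)={2,4,5,6,7,8} D(Y)={2,4,5,6,7}: no change
Constraint 3 (Z != V) on D(Z)={4,5,6,7,8} D(V)={2,4,5,6,7,8}: no change
So after constraint 3: D(X) = {1,2,6}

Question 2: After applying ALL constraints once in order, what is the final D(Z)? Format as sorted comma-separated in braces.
Answer: {4,5,6,7,8}

Derivation:
Constraint 1 (Y + X = Z) on D(Y)={2,4,5,6,7} D(X)={1,2,6,7,8} D(Z)={2,4,5,6,7,8}: X {1,2,6,7,8}->{1,2,6}; Z {2,4,5,6,7,8}->{4,5,6,7,8}
Constraint 2 (V != Y) on D(V)={2,4,5,6,7,8} D(Y)={2,4,5,6,7}: no change
Constraint 3 (Z != V) on D(Z)={4,5,6,7,8} D(V)={2,4,5,6,7,8}: no change
So after all 3 constraints: D(Z) = {4,5,6,7,8}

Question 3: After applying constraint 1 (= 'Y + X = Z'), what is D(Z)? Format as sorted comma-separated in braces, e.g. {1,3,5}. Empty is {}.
Constraint 1 (Y + X = Z) on D(Y)={2,4,5,6,7} D(X)={1,2,6,7,8} D(Z)={2,4,5,6,7,8}: X {1,2,6,7,8}->{1,2,6}; Z {2,4,5,6,7,8}->{4,5,6,7,8}
So after constraint 1: D(Z) = {4,5,6,7,8}

Answer: {4,5,6,7,8}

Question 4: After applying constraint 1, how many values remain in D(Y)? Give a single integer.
Constraint 1 (Y + X = Z) on D(Y)={2,4,5,6,7} D(X)={1,2,6,7,8} D(Z)={2,4,5,6,7,8}: X {1,2,6,7,8}->{1,2,6}; Z {2,4,5,6,7,8}->{4,5,6,7,8}
So after constraint 1: D(Y)={2,4,5,6,7}, size = 5

Answer: 5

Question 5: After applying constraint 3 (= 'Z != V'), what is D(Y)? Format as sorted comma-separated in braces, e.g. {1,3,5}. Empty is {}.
Constraint 1 (Y + X = Z) on D(Y)={2,4,5,6,7} D(X)={1,2,6,7,8} D(Z)={2,4,5,6,7,8}: X {1,2,6,7,8}->{1,2,6}; Z {2,4,5,6,7,8}->{4,5,6,7,8}
Constraint 2 (V != Y) on D(V)={2,4,5,6,7,8} D(Y)={2,4,5,6,7}: no change
Constraint 3 (Z != V) on D(Z)={4,5,6,7,8} D(V)={2,4,5,6,7,8}: no change
So after constraint 3: D(Y) = {2,4,5,6,7}

Answer: {2,4,5,6,7}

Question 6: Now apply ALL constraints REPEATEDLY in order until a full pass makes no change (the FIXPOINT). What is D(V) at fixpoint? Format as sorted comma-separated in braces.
pass 0 (initial): D(V)={2,4,5,6,7,8}
pass 1: X {1,2,6,7,8}->{1,2,6}; Z {2,4,5,6,7,8}->{4,5,6,7,8}
pass 2: no change
Fixpoint after 2 passes: D(V) = {2,4,5,6,7,8}

Answer: {2,4,5,6,7,8}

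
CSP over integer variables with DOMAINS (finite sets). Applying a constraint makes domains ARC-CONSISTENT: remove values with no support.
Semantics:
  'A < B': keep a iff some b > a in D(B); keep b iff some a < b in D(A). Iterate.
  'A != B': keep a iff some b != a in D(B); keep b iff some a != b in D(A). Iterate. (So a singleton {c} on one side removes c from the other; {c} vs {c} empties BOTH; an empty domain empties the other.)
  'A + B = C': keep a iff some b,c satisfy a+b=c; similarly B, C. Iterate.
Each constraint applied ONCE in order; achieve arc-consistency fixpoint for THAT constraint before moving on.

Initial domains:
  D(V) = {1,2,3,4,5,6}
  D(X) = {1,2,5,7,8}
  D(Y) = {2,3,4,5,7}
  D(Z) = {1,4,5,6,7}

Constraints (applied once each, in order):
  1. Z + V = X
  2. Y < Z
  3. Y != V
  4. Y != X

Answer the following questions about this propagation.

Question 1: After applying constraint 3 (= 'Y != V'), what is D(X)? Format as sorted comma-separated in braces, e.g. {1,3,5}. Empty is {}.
Answer: {2,5,7,8}

Derivation:
Constraint 1 (Z + V = X) on D(Z)={1,4,5,6,7} D(V)={1,2,3,4,5,6} D(X)={1,2,5,7,8}: V {1,2,3,4,5,6}->{1,2,3,4,6}; X {1,2,5,7,8}->{2,5,7,8}
Constraint 2 (Y < Z) on D(Y)={2,3,4,5,7} D(Z)={1,4,5,6,7}: Y {2,3,4,5,7}->{2,3,4,5}; Z {1,4,5,6,7}->{4,5,6,7}
Constraint 3 (Y != V) on D(Y)={2,3,4,5} D(V)={1,2,3,4,6}: no change
So after constraint 3: D(X) = {2,5,7,8}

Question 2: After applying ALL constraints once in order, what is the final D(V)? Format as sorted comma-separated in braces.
Answer: {1,2,3,4,6}

Derivation:
Constraint 1 (Z + V = X) on D(Z)={1,4,5,6,7} D(V)={1,2,3,4,5,6} D(X)={1,2,5,7,8}: V {1,2,3,4,5,6}->{1,2,3,4,6}; X {1,2,5,7,8}->{2,5,7,8}
Constraint 2 (Y < Z) on D(Y)={2,3,4,5,7} D(Z)={1,4,5,6,7}: Y {2,3,4,5,7}->{2,3,4,5}; Z {1,4,5,6,7}->{4,5,6,7}
Constraint 3 (Y != V) on D(Y)={2,3,4,5} D(V)={1,2,3,4,6}: no change
Constraint 4 (Y != X) on D(Y)={2,3,4,5} D(X)={2,5,7,8}: no change
So after all 4 constraints: D(V) = {1,2,3,4,6}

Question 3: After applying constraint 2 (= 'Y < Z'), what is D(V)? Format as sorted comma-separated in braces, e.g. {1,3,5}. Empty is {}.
Constraint 1 (Z + V = X) on D(Z)={1,4,5,6,7} D(V)={1,2,3,4,5,6} D(X)={1,2,5,7,8}: V {1,2,3,4,5,6}->{1,2,3,4,6}; X {1,2,5,7,8}->{2,5,7,8}
Constraint 2 (Y < Z) on D(Y)={2,3,4,5,7} D(Z)={1,4,5,6,7}: Y {2,3,4,5,7}->{2,3,4,5}; Z {1,4,5,6,7}->{4,5,6,7}
So after constraint 2: D(V) = {1,2,3,4,6}

Answer: {1,2,3,4,6}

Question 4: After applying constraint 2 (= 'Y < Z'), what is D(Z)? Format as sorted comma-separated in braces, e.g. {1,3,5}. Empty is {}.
Answer: {4,5,6,7}

Derivation:
Constraint 1 (Z + V = X) on D(Z)={1,4,5,6,7} D(V)={1,2,3,4,5,6} D(X)={1,2,5,7,8}: V {1,2,3,4,5,6}->{1,2,3,4,6}; X {1,2,5,7,8}->{2,5,7,8}
Constraint 2 (Y < Z) on D(Y)={2,3,4,5,7} D(Z)={1,4,5,6,7}: Y {2,3,4,5,7}->{2,3,4,5}; Z {1,4,5,6,7}->{4,5,6,7}
So after constraint 2: D(Z) = {4,5,6,7}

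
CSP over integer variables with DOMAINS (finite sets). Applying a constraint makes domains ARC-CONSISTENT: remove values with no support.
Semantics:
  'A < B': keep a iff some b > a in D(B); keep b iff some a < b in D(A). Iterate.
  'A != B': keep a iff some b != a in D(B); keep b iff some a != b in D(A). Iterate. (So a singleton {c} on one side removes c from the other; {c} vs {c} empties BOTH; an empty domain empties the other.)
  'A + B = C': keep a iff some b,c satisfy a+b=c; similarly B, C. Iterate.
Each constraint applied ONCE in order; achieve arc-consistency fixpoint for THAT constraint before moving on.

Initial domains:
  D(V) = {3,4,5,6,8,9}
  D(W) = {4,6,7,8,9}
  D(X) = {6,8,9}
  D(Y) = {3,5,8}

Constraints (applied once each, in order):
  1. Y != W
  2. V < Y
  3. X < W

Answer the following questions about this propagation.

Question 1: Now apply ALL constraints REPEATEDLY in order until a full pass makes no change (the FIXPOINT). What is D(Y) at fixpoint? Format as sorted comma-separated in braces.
pass 0 (initial): D(Y)={3,5,8}
pass 1: V {3,4,5,6,8,9}->{3,4,5,6}; W {4,6,7,8,9}->{7,8,9}; X {6,8,9}->{6,8}; Y {3,5,8}->{5,8}
pass 2: no change
Fixpoint after 2 passes: D(Y) = {5,8}

Answer: {5,8}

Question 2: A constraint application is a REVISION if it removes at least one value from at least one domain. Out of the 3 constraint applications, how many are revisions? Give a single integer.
Constraint 1 (Y != W) on D(Y)={3,5,8} D(W)={4,6,7,8,9}: no change => not a revision
Constraint 2 (V < Y) on D(V)={3,4,5,6,8,9} D(Y)={3,5,8}: V {3,4,5,6,8,9}->{3,4,5,6}; Y {3,5,8}->{5,8} => REVISION
Constraint 3 (X < W) on D(X)={6,8,9} D(W)={4,6,7,8,9}: X {6,8,9}->{6,8}; W {4,6,7,8,9}->{7,8,9} => REVISION
Total revisions = 2

Answer: 2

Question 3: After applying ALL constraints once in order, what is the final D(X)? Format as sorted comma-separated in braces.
Answer: {6,8}

Derivation:
Constraint 1 (Y != W) on D(Y)={3,5,8} D(W)={4,6,7,8,9}: no change
Constraint 2 (V < Y) on D(V)={3,4,5,6,8,9} D(Y)={3,5,8}: V {3,4,5,6,8,9}->{3,4,5,6}; Y {3,5,8}->{5,8}
Constraint 3 (X < W) on D(X)={6,8,9} D(W)={4,6,7,8,9}: X {6,8,9}->{6,8}; W {4,6,7,8,9}->{7,8,9}
So after all 3 constraints: D(X) = {6,8}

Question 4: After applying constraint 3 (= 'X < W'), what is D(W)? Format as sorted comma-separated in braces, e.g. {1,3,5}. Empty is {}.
Answer: {7,8,9}

Derivation:
Constraint 1 (Y != W) on D(Y)={3,5,8} D(W)={4,6,7,8,9}: no change
Constraint 2 (V < Y) on D(V)={3,4,5,6,8,9} D(Y)={3,5,8}: V {3,4,5,6,8,9}->{3,4,5,6}; Y {3,5,8}->{5,8}
Constraint 3 (X < W) on D(X)={6,8,9} D(W)={4,6,7,8,9}: X {6,8,9}->{6,8}; W {4,6,7,8,9}->{7,8,9}
So after constraint 3: D(W) = {7,8,9}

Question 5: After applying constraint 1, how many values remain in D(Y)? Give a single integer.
Constraint 1 (Y != W) on D(Y)={3,5,8} D(W)={4,6,7,8,9}: no change
So after constraint 1: D(Y)={3,5,8}, size = 3

Answer: 3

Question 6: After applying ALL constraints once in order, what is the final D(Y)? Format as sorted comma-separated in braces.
Answer: {5,8}

Derivation:
Constraint 1 (Y != W) on D(Y)={3,5,8} D(W)={4,6,7,8,9}: no change
Constraint 2 (V < Y) on D(V)={3,4,5,6,8,9} D(Y)={3,5,8}: V {3,4,5,6,8,9}->{3,4,5,6}; Y {3,5,8}->{5,8}
Constraint 3 (X < W) on D(X)={6,8,9} D(W)={4,6,7,8,9}: X {6,8,9}->{6,8}; W {4,6,7,8,9}->{7,8,9}
So after all 3 constraints: D(Y) = {5,8}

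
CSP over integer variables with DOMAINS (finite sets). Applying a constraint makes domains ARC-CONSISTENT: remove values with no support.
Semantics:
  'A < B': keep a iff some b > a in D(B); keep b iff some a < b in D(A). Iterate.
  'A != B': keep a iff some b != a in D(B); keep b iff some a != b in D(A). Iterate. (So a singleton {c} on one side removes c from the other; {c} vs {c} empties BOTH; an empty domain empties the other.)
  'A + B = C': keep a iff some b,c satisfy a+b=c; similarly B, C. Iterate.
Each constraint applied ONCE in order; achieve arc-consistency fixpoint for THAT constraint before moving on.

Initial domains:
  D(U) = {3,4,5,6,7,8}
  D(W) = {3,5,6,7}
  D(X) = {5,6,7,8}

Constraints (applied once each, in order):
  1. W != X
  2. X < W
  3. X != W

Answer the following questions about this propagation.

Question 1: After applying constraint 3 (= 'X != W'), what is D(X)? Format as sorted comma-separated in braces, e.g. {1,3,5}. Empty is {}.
Constraint 1 (W != X) on D(W)={3,5,6,7} D(X)={5,6,7,8}: no change
Constraint 2 (X < W) on D(X)={5,6,7,8} D(W)={3,5,6,7}: X {5,6,7,8}->{5,6}; W {3,5,6,7}->{6,7}
Constraint 3 (X != W) on D(X)={5,6} D(W)={6,7}: no change
So after constraint 3: D(X) = {5,6}

Answer: {5,6}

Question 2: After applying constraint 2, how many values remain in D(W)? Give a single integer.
Answer: 2

Derivation:
Constraint 1 (W != X) on D(W)={3,5,6,7} D(X)={5,6,7,8}: no change
Constraint 2 (X < W) on D(X)={5,6,7,8} D(W)={3,5,6,7}: X {5,6,7,8}->{5,6}; W {3,5,6,7}->{6,7}
So after constraint 2: D(W)={6,7}, size = 2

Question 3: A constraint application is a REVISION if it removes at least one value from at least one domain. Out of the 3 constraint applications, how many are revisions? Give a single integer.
Answer: 1

Derivation:
Constraint 1 (W != X) on D(W)={3,5,6,7} D(X)={5,6,7,8}: no change => not a revision
Constraint 2 (X < W) on D(X)={5,6,7,8} D(W)={3,5,6,7}: X {5,6,7,8}->{5,6}; W {3,5,6,7}->{6,7} => REVISION
Constraint 3 (X != W) on D(X)={5,6} D(W)={6,7}: no change => not a revision
Total revisions = 1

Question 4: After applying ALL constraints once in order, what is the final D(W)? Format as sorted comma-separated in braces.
Constraint 1 (W != X) on D(W)={3,5,6,7} D(X)={5,6,7,8}: no change
Constraint 2 (X < W) on D(X)={5,6,7,8} D(W)={3,5,6,7}: X {5,6,7,8}->{5,6}; W {3,5,6,7}->{6,7}
Constraint 3 (X != W) on D(X)={5,6} D(W)={6,7}: no change
So after all 3 constraints: D(W) = {6,7}

Answer: {6,7}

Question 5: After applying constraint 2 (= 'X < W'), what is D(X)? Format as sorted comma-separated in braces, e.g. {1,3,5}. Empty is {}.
Answer: {5,6}

Derivation:
Constraint 1 (W != X) on D(W)={3,5,6,7} D(X)={5,6,7,8}: no change
Constraint 2 (X < W) on D(X)={5,6,7,8} D(W)={3,5,6,7}: X {5,6,7,8}->{5,6}; W {3,5,6,7}->{6,7}
So after constraint 2: D(X) = {5,6}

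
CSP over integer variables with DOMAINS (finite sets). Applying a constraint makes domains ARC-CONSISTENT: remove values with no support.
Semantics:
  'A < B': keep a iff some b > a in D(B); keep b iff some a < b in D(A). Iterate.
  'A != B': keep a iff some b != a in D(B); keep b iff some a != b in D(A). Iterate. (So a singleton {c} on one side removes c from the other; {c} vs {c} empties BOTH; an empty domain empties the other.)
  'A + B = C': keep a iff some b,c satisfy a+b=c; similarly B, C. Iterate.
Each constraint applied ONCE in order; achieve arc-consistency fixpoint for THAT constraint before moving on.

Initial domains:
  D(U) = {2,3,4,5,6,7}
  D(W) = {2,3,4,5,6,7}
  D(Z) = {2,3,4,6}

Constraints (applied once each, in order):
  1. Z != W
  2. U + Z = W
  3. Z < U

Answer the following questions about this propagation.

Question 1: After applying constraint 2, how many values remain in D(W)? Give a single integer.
Constraint 1 (Z != W) on D(Z)={2,3,4,6} D(W)={2,3,4,5,6,7}: no change
Constraint 2 (U + Z = W) on D(U)={2,3,4,5,6,7} D(Z)={2,3,4,6} D(W)={2,3,4,5,6,7}: U {2,3,4,5,6,7}->{2,3,4,5}; Z {2,3,4,6}->{2,3,4}; W {2,3,4,5,6,7}->{4,5,6,7}
So after constraint 2: D(W)={4,5,6,7}, size = 4

Answer: 4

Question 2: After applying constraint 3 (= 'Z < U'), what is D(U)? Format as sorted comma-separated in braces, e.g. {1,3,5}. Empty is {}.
Answer: {3,4,5}

Derivation:
Constraint 1 (Z != W) on D(Z)={2,3,4,6} D(W)={2,3,4,5,6,7}: no change
Constraint 2 (U + Z = W) on D(U)={2,3,4,5,6,7} D(Z)={2,3,4,6} D(W)={2,3,4,5,6,7}: U {2,3,4,5,6,7}->{2,3,4,5}; Z {2,3,4,6}->{2,3,4}; W {2,3,4,5,6,7}->{4,5,6,7}
Constraint 3 (Z < U) on D(Z)={2,3,4} D(U)={2,3,4,5}: U {2,3,4,5}->{3,4,5}
So after constraint 3: D(U) = {3,4,5}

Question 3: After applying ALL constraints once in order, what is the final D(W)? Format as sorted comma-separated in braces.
Answer: {4,5,6,7}

Derivation:
Constraint 1 (Z != W) on D(Z)={2,3,4,6} D(W)={2,3,4,5,6,7}: no change
Constraint 2 (U + Z = W) on D(U)={2,3,4,5,6,7} D(Z)={2,3,4,6} D(W)={2,3,4,5,6,7}: U {2,3,4,5,6,7}->{2,3,4,5}; Z {2,3,4,6}->{2,3,4}; W {2,3,4,5,6,7}->{4,5,6,7}
Constraint 3 (Z < U) on D(Z)={2,3,4} D(U)={2,3,4,5}: U {2,3,4,5}->{3,4,5}
So after all 3 constraints: D(W) = {4,5,6,7}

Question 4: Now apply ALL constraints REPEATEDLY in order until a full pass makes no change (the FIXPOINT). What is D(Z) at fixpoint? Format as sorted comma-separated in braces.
pass 0 (initial): D(Z)={2,3,4,6}
pass 1: U {2,3,4,5,6,7}->{3,4,5}; W {2,3,4,5,6,7}->{4,5,6,7}; Z {2,3,4,6}->{2,3,4}
pass 2: W {4,5,6,7}->{5,6,7}
pass 3: no change
Fixpoint after 3 passes: D(Z) = {2,3,4}

Answer: {2,3,4}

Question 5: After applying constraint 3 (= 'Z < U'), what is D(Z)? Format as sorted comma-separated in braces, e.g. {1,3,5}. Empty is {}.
Answer: {2,3,4}

Derivation:
Constraint 1 (Z != W) on D(Z)={2,3,4,6} D(W)={2,3,4,5,6,7}: no change
Constraint 2 (U + Z = W) on D(U)={2,3,4,5,6,7} D(Z)={2,3,4,6} D(W)={2,3,4,5,6,7}: U {2,3,4,5,6,7}->{2,3,4,5}; Z {2,3,4,6}->{2,3,4}; W {2,3,4,5,6,7}->{4,5,6,7}
Constraint 3 (Z < U) on D(Z)={2,3,4} D(U)={2,3,4,5}: U {2,3,4,5}->{3,4,5}
So after constraint 3: D(Z) = {2,3,4}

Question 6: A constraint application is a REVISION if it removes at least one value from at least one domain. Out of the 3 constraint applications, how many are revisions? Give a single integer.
Constraint 1 (Z != W) on D(Z)={2,3,4,6} D(W)={2,3,4,5,6,7}: no change => not a revision
Constraint 2 (U + Z = W) on D(U)={2,3,4,5,6,7} D(Z)={2,3,4,6} D(W)={2,3,4,5,6,7}: U {2,3,4,5,6,7}->{2,3,4,5}; Z {2,3,4,6}->{2,3,4}; W {2,3,4,5,6,7}->{4,5,6,7} => REVISION
Constraint 3 (Z < U) on D(Z)={2,3,4} D(U)={2,3,4,5}: U {2,3,4,5}->{3,4,5} => REVISION
Total revisions = 2

Answer: 2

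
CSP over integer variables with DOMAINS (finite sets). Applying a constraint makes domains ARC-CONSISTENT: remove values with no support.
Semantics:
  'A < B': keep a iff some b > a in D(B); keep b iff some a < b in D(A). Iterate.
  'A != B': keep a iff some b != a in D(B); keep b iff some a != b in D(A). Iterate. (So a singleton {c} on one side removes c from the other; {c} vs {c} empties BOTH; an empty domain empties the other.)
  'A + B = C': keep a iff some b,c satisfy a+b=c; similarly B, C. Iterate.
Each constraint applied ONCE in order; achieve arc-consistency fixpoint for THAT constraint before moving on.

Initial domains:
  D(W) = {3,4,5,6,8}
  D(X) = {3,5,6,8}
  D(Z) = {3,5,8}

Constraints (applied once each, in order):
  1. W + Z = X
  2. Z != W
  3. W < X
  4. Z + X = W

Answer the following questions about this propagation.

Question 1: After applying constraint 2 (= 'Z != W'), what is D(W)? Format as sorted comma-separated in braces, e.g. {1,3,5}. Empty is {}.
Answer: {3,5}

Derivation:
Constraint 1 (W + Z = X) on D(W)={3,4,5,6,8} D(Z)={3,5,8} D(X)={3,5,6,8}: W {3,4,5,6,8}->{3,5}; Z {3,5,8}->{3,5}; X {3,5,6,8}->{6,8}
Constraint 2 (Z != W) on D(Z)={3,5} D(W)={3,5}: no change
So after constraint 2: D(W) = {3,5}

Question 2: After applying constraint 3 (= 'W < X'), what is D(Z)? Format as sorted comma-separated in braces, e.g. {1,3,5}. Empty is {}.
Constraint 1 (W + Z = X) on D(W)={3,4,5,6,8} D(Z)={3,5,8} D(X)={3,5,6,8}: W {3,4,5,6,8}->{3,5}; Z {3,5,8}->{3,5}; X {3,5,6,8}->{6,8}
Constraint 2 (Z != W) on D(Z)={3,5} D(W)={3,5}: no change
Constraint 3 (W < X) on D(W)={3,5} D(X)={6,8}: no change
So after constraint 3: D(Z) = {3,5}

Answer: {3,5}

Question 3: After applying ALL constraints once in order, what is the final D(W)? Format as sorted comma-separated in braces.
Answer: {}

Derivation:
Constraint 1 (W + Z = X) on D(W)={3,4,5,6,8} D(Z)={3,5,8} D(X)={3,5,6,8}: W {3,4,5,6,8}->{3,5}; Z {3,5,8}->{3,5}; X {3,5,6,8}->{6,8}
Constraint 2 (Z != W) on D(Z)={3,5} D(W)={3,5}: no change
Constraint 3 (W < X) on D(W)={3,5} D(X)={6,8}: no change
Constraint 4 (Z + X = W) on D(Z)={3,5} D(X)={6,8} D(W)={3,5}: Z {3,5}->{}; X {6,8}->{}; W {3,5}->{}
So after all 4 constraints: D(W) = {}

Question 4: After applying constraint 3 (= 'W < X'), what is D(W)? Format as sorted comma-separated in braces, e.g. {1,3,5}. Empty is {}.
Answer: {3,5}

Derivation:
Constraint 1 (W + Z = X) on D(W)={3,4,5,6,8} D(Z)={3,5,8} D(X)={3,5,6,8}: W {3,4,5,6,8}->{3,5}; Z {3,5,8}->{3,5}; X {3,5,6,8}->{6,8}
Constraint 2 (Z != W) on D(Z)={3,5} D(W)={3,5}: no change
Constraint 3 (W < X) on D(W)={3,5} D(X)={6,8}: no change
So after constraint 3: D(W) = {3,5}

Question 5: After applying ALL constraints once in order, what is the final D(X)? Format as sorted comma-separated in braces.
Answer: {}

Derivation:
Constraint 1 (W + Z = X) on D(W)={3,4,5,6,8} D(Z)={3,5,8} D(X)={3,5,6,8}: W {3,4,5,6,8}->{3,5}; Z {3,5,8}->{3,5}; X {3,5,6,8}->{6,8}
Constraint 2 (Z != W) on D(Z)={3,5} D(W)={3,5}: no change
Constraint 3 (W < X) on D(W)={3,5} D(X)={6,8}: no change
Constraint 4 (Z + X = W) on D(Z)={3,5} D(X)={6,8} D(W)={3,5}: Z {3,5}->{}; X {6,8}->{}; W {3,5}->{}
So after all 4 constraints: D(X) = {}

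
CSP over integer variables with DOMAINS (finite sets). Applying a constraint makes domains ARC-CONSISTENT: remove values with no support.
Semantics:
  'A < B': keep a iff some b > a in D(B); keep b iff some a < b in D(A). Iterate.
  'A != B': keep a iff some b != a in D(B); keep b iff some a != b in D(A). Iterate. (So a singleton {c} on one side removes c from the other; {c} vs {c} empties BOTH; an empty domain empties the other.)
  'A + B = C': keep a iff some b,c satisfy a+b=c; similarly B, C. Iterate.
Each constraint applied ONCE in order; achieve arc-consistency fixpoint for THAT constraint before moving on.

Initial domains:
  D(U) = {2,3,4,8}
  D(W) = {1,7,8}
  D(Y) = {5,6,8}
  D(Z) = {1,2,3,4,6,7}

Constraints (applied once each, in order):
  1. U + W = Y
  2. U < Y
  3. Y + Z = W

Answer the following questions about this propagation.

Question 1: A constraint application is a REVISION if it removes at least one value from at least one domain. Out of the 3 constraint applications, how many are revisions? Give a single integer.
Answer: 2

Derivation:
Constraint 1 (U + W = Y) on D(U)={2,3,4,8} D(W)={1,7,8} D(Y)={5,6,8}: U {2,3,4,8}->{4}; W {1,7,8}->{1}; Y {5,6,8}->{5} => REVISION
Constraint 2 (U < Y) on D(U)={4} D(Y)={5}: no change => not a revision
Constraint 3 (Y + Z = W) on D(Y)={5} D(Z)={1,2,3,4,6,7} D(W)={1}: Y {5}->{}; Z {1,2,3,4,6,7}->{}; W {1}->{} => REVISION
Total revisions = 2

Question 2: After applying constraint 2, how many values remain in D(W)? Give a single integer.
Answer: 1

Derivation:
Constraint 1 (U + W = Y) on D(U)={2,3,4,8} D(W)={1,7,8} D(Y)={5,6,8}: U {2,3,4,8}->{4}; W {1,7,8}->{1}; Y {5,6,8}->{5}
Constraint 2 (U < Y) on D(U)={4} D(Y)={5}: no change
So after constraint 2: D(W)={1}, size = 1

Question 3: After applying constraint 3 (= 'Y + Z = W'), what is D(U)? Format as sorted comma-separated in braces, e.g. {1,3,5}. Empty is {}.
Answer: {4}

Derivation:
Constraint 1 (U + W = Y) on D(U)={2,3,4,8} D(W)={1,7,8} D(Y)={5,6,8}: U {2,3,4,8}->{4}; W {1,7,8}->{1}; Y {5,6,8}->{5}
Constraint 2 (U < Y) on D(U)={4} D(Y)={5}: no change
Constraint 3 (Y + Z = W) on D(Y)={5} D(Z)={1,2,3,4,6,7} D(W)={1}: Y {5}->{}; Z {1,2,3,4,6,7}->{}; W {1}->{}
So after constraint 3: D(U) = {4}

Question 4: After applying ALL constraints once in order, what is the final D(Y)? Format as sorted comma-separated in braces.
Answer: {}

Derivation:
Constraint 1 (U + W = Y) on D(U)={2,3,4,8} D(W)={1,7,8} D(Y)={5,6,8}: U {2,3,4,8}->{4}; W {1,7,8}->{1}; Y {5,6,8}->{5}
Constraint 2 (U < Y) on D(U)={4} D(Y)={5}: no change
Constraint 3 (Y + Z = W) on D(Y)={5} D(Z)={1,2,3,4,6,7} D(W)={1}: Y {5}->{}; Z {1,2,3,4,6,7}->{}; W {1}->{}
So after all 3 constraints: D(Y) = {}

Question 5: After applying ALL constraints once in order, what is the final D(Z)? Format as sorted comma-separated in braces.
Answer: {}

Derivation:
Constraint 1 (U + W = Y) on D(U)={2,3,4,8} D(W)={1,7,8} D(Y)={5,6,8}: U {2,3,4,8}->{4}; W {1,7,8}->{1}; Y {5,6,8}->{5}
Constraint 2 (U < Y) on D(U)={4} D(Y)={5}: no change
Constraint 3 (Y + Z = W) on D(Y)={5} D(Z)={1,2,3,4,6,7} D(W)={1}: Y {5}->{}; Z {1,2,3,4,6,7}->{}; W {1}->{}
So after all 3 constraints: D(Z) = {}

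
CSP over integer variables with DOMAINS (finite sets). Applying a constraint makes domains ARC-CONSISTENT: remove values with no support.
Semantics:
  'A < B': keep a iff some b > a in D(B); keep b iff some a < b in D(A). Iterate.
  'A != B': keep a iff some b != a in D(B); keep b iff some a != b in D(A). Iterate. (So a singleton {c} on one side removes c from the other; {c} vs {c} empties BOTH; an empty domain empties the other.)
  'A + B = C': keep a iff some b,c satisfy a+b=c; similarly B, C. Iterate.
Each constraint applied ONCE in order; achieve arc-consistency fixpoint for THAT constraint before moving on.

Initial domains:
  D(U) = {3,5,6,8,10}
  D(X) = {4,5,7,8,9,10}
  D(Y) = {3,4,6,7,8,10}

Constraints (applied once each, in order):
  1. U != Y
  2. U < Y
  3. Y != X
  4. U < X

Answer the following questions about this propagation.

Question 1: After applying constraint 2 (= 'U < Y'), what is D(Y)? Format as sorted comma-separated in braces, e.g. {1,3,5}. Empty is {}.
Constraint 1 (U != Y) on D(U)={3,5,6,8,10} D(Y)={3,4,6,7,8,10}: no change
Constraint 2 (U < Y) on D(U)={3,5,6,8,10} D(Y)={3,4,6,7,8,10}: U {3,5,6,8,10}->{3,5,6,8}; Y {3,4,6,7,8,10}->{4,6,7,8,10}
So after constraint 2: D(Y) = {4,6,7,8,10}

Answer: {4,6,7,8,10}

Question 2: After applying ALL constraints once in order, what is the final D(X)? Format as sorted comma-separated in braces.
Constraint 1 (U != Y) on D(U)={3,5,6,8,10} D(Y)={3,4,6,7,8,10}: no change
Constraint 2 (U < Y) on D(U)={3,5,6,8,10} D(Y)={3,4,6,7,8,10}: U {3,5,6,8,10}->{3,5,6,8}; Y {3,4,6,7,8,10}->{4,6,7,8,10}
Constraint 3 (Y != X) on D(Y)={4,6,7,8,10} D(X)={4,5,7,8,9,10}: no change
Constraint 4 (U < X) on D(U)={3,5,6,8} D(X)={4,5,7,8,9,10}: no change
So after all 4 constraints: D(X) = {4,5,7,8,9,10}

Answer: {4,5,7,8,9,10}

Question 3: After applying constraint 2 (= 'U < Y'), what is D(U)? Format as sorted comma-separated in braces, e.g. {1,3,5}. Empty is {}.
Answer: {3,5,6,8}

Derivation:
Constraint 1 (U != Y) on D(U)={3,5,6,8,10} D(Y)={3,4,6,7,8,10}: no change
Constraint 2 (U < Y) on D(U)={3,5,6,8,10} D(Y)={3,4,6,7,8,10}: U {3,5,6,8,10}->{3,5,6,8}; Y {3,4,6,7,8,10}->{4,6,7,8,10}
So after constraint 2: D(U) = {3,5,6,8}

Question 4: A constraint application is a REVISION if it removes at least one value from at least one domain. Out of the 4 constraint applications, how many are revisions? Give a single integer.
Answer: 1

Derivation:
Constraint 1 (U != Y) on D(U)={3,5,6,8,10} D(Y)={3,4,6,7,8,10}: no change => not a revision
Constraint 2 (U < Y) on D(U)={3,5,6,8,10} D(Y)={3,4,6,7,8,10}: U {3,5,6,8,10}->{3,5,6,8}; Y {3,4,6,7,8,10}->{4,6,7,8,10} => REVISION
Constraint 3 (Y != X) on D(Y)={4,6,7,8,10} D(X)={4,5,7,8,9,10}: no change => not a revision
Constraint 4 (U < X) on D(U)={3,5,6,8} D(X)={4,5,7,8,9,10}: no change => not a revision
Total revisions = 1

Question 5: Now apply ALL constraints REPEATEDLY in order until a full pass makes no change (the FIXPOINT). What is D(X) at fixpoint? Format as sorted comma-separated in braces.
pass 0 (initial): D(X)={4,5,7,8,9,10}
pass 1: U {3,5,6,8,10}->{3,5,6,8}; Y {3,4,6,7,8,10}->{4,6,7,8,10}
pass 2: no change
Fixpoint after 2 passes: D(X) = {4,5,7,8,9,10}

Answer: {4,5,7,8,9,10}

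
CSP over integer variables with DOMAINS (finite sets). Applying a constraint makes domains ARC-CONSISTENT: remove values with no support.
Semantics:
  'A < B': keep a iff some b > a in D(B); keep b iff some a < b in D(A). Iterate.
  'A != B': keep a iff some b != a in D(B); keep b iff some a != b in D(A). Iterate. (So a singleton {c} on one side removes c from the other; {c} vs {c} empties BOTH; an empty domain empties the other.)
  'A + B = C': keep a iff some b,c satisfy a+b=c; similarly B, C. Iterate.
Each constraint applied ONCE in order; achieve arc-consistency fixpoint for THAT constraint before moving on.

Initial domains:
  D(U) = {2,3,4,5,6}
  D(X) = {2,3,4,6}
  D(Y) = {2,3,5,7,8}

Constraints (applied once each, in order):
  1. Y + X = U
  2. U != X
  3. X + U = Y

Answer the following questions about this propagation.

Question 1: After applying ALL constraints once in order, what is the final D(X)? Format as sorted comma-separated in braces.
Constraint 1 (Y + X = U) on D(Y)={2,3,5,7,8} D(X)={2,3,4,6} D(U)={2,3,4,5,6}: Y {2,3,5,7,8}->{2,3}; X {2,3,4,6}->{2,3,4}; U {2,3,4,5,6}->{4,5,6}
Constraint 2 (U != X) on D(U)={4,5,6} D(X)={2,3,4}: no change
Constraint 3 (X + U = Y) on D(X)={2,3,4} D(U)={4,5,6} D(Y)={2,3}: X {2,3,4}->{}; U {4,5,6}->{}; Y {2,3}->{}
So after all 3 constraints: D(X) = {}

Answer: {}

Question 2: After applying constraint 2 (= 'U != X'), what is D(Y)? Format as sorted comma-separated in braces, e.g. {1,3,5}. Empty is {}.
Answer: {2,3}

Derivation:
Constraint 1 (Y + X = U) on D(Y)={2,3,5,7,8} D(X)={2,3,4,6} D(U)={2,3,4,5,6}: Y {2,3,5,7,8}->{2,3}; X {2,3,4,6}->{2,3,4}; U {2,3,4,5,6}->{4,5,6}
Constraint 2 (U != X) on D(U)={4,5,6} D(X)={2,3,4}: no change
So after constraint 2: D(Y) = {2,3}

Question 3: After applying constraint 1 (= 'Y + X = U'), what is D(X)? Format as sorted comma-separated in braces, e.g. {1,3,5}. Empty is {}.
Constraint 1 (Y + X = U) on D(Y)={2,3,5,7,8} D(X)={2,3,4,6} D(U)={2,3,4,5,6}: Y {2,3,5,7,8}->{2,3}; X {2,3,4,6}->{2,3,4}; U {2,3,4,5,6}->{4,5,6}
So after constraint 1: D(X) = {2,3,4}

Answer: {2,3,4}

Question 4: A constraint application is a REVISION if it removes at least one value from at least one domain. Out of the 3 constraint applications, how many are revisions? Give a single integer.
Answer: 2

Derivation:
Constraint 1 (Y + X = U) on D(Y)={2,3,5,7,8} D(X)={2,3,4,6} D(U)={2,3,4,5,6}: Y {2,3,5,7,8}->{2,3}; X {2,3,4,6}->{2,3,4}; U {2,3,4,5,6}->{4,5,6} => REVISION
Constraint 2 (U != X) on D(U)={4,5,6} D(X)={2,3,4}: no change => not a revision
Constraint 3 (X + U = Y) on D(X)={2,3,4} D(U)={4,5,6} D(Y)={2,3}: X {2,3,4}->{}; U {4,5,6}->{}; Y {2,3}->{} => REVISION
Total revisions = 2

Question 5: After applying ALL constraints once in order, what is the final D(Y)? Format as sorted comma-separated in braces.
Answer: {}

Derivation:
Constraint 1 (Y + X = U) on D(Y)={2,3,5,7,8} D(X)={2,3,4,6} D(U)={2,3,4,5,6}: Y {2,3,5,7,8}->{2,3}; X {2,3,4,6}->{2,3,4}; U {2,3,4,5,6}->{4,5,6}
Constraint 2 (U != X) on D(U)={4,5,6} D(X)={2,3,4}: no change
Constraint 3 (X + U = Y) on D(X)={2,3,4} D(U)={4,5,6} D(Y)={2,3}: X {2,3,4}->{}; U {4,5,6}->{}; Y {2,3}->{}
So after all 3 constraints: D(Y) = {}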